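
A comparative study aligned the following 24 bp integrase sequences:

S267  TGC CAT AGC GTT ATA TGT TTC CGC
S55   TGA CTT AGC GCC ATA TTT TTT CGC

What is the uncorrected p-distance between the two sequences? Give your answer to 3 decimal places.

The sequences differ at positions 3 (C/A), 5 (A/T), 11 (T/C), 12 (T/C), 17 (G/T), 21 (C/T).
There are 6 differences over 24 sites, so p = 6/24 = 0.250.

0.250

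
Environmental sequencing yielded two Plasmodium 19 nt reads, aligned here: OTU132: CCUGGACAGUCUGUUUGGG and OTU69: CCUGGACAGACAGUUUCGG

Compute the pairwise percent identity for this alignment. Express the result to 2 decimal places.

84.21%

The sequences differ at positions 10 (U/A), 12 (U/A), 17 (G/C).
16 of the 19 sites match, so the percent identity is 16/19 × 100 = 84.21%.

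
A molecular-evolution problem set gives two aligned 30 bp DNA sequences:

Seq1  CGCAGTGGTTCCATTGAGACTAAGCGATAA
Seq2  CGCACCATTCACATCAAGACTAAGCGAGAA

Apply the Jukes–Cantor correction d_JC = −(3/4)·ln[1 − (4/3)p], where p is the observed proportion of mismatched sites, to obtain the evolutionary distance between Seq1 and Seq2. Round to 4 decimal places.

0.3831

Differing sites — 5:G/C; 6:T/C; 7:G/A; 8:G/T; 10:T/C; 11:C/A; 15:T/C; 16:G/A; 28:T/G.
p = 9/30 = 0.300000.
d = −0.75 · ln(1 − (4/3)·0.300000) = −0.75 · ln(0.600000) = −0.75 · (-0.510826) = 0.3831.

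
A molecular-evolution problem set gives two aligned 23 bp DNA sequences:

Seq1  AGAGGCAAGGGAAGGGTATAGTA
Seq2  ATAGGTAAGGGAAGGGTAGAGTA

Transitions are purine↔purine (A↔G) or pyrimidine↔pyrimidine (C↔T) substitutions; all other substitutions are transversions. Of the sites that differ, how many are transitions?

1

Differing sites — 2:G/T (Tv); 6:C/T (Ti); 19:T/G (Tv).
Of the 3 differences, 1 transition and 2 transversions, so the answer is 1.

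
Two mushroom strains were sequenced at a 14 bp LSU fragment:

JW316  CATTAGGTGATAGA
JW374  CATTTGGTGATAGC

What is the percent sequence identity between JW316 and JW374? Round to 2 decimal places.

85.71%

Differing sites — 5:A/T; 14:A/C.
12 of the 14 sites match, so the percent identity is 12/14 × 100 = 85.71%.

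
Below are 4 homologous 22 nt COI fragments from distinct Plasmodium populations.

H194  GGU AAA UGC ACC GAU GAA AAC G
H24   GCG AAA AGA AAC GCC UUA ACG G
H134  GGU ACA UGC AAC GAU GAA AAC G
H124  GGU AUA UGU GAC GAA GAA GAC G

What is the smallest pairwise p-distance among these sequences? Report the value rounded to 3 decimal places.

0.091

Pairwise Hamming distances:
  H194 vs H24: 11
  H194 vs H134: 2
  H194 vs H124: 6
  H24 vs H134: 11
  H24 vs H124: 13
  H134 vs H124: 5
The smallest is 2 mismatches, between H194 and H134; p = 2/22 = 0.091.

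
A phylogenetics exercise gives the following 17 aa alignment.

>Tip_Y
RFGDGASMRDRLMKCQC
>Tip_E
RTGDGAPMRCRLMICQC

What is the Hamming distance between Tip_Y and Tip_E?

4

The sequences differ at positions 2 (F/T), 7 (S/P), 10 (D/C), 14 (K/I).
That gives 4 mismatches out of 17 aligned sites, so the Hamming distance is 4.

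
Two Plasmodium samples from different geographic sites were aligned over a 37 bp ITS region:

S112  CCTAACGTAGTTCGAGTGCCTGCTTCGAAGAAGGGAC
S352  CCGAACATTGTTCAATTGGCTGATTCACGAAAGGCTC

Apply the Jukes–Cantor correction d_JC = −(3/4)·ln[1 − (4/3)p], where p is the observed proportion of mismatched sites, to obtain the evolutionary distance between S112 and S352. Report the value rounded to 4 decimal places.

The sequences differ at positions 3 (T/G), 7 (G/A), 9 (A/T), 14 (G/A), 16 (G/T), 19 (C/G), 23 (C/A), 27 (G/A), 28 (A/C), 29 (A/G), 30 (G/A), 35 (G/C), 36 (A/T).
p = 13/37 = 0.351351.
d = −0.75 · ln(1 − (4/3)·0.351351) = −0.75 · ln(0.531532) = −0.75 · (-0.631992) = 0.4740.

0.4740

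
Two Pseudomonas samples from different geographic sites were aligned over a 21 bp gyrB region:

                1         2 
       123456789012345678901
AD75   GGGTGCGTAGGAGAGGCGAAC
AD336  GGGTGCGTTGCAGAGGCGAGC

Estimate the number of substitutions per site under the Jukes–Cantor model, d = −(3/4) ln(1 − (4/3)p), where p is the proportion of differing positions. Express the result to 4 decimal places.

0.1585

The sequences differ at positions 9 (A/T), 11 (G/C), 20 (A/G).
p = 3/21 = 0.142857.
d = −0.75 · ln(1 − (4/3)·0.142857) = −0.75 · ln(0.809524) = −0.75 · (-0.211309) = 0.1585.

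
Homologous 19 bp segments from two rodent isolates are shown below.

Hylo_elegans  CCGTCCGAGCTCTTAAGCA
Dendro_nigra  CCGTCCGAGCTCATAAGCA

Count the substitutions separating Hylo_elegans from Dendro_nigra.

A single mismatch occurs at site 13 (T↔A).
That gives 1 mismatch out of 19 aligned sites, so the Hamming distance is 1.

1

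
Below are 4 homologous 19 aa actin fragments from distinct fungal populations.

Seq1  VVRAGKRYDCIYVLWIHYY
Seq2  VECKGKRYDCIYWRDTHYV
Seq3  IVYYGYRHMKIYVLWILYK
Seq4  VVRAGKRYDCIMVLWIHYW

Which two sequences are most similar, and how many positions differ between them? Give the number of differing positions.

Pairwise Hamming distances:
  Seq1 vs Seq2: 8
  Seq1 vs Seq3: 9
  Seq1 vs Seq4: 2
  Seq2 vs Seq3: 14
  Seq2 vs Seq4: 9
  Seq3 vs Seq4: 10
The smallest is 2, between Seq1 and Seq4.

2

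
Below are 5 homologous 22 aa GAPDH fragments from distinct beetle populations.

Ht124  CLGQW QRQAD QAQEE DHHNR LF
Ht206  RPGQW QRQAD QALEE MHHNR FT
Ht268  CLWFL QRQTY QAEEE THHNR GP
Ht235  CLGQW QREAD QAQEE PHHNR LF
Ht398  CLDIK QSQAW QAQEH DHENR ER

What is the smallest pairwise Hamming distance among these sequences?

2

Pairwise Hamming distances:
  Ht124 vs Ht206: 6
  Ht124 vs Ht268: 9
  Ht124 vs Ht235: 2
  Ht124 vs Ht398: 9
  Ht206 vs Ht268: 11
  Ht206 vs Ht235: 7
  Ht206 vs Ht398: 13
  Ht268 vs Ht235: 10
  Ht268 vs Ht398: 12
  Ht235 vs Ht398: 11
The smallest is 2, between Ht124 and Ht235.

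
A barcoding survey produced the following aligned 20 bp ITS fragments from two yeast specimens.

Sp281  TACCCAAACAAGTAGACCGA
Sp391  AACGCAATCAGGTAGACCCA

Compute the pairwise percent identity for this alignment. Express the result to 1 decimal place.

75.0%

Differing sites — 1:T/A; 4:C/G; 8:A/T; 11:A/G; 19:G/C.
15 of the 20 sites match, so the percent identity is 15/20 × 100 = 75.0%.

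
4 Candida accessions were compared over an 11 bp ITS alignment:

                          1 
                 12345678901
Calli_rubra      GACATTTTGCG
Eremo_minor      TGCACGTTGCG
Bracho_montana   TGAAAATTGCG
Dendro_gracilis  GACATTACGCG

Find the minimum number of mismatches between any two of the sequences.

2

Pairwise Hamming distances:
  Calli_rubra vs Eremo_minor: 4
  Calli_rubra vs Bracho_montana: 5
  Calli_rubra vs Dendro_gracilis: 2
  Eremo_minor vs Bracho_montana: 3
  Eremo_minor vs Dendro_gracilis: 6
  Bracho_montana vs Dendro_gracilis: 7
The smallest is 2, between Calli_rubra and Dendro_gracilis.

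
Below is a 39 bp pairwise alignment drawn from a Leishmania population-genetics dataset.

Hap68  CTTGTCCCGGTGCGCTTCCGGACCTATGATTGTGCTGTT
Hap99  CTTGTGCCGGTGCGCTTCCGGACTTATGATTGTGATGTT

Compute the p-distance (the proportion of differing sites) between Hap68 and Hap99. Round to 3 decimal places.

0.077

The sequences differ at positions 6 (C/G), 24 (C/T), 35 (C/A).
There are 3 differences over 39 sites, so p = 3/39 = 0.077.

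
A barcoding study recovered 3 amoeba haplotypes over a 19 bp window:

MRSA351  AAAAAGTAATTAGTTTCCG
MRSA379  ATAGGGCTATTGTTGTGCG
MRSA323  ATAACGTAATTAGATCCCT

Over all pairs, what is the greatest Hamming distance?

11

Pairwise Hamming distances:
  MRSA351 vs MRSA379: 9
  MRSA351 vs MRSA323: 5
  MRSA379 vs MRSA323: 11
The largest is 11, between MRSA379 and MRSA323.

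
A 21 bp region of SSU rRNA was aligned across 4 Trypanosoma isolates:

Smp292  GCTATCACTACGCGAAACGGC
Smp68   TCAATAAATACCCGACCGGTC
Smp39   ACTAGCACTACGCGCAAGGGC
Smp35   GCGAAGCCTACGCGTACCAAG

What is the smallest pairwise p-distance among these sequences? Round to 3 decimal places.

0.190

Pairwise Hamming distances:
  Smp292 vs Smp68: 9
  Smp292 vs Smp39: 4
  Smp292 vs Smp35: 9
  Smp68 vs Smp39: 10
  Smp68 vs Smp35: 13
  Smp39 vs Smp35: 11
The smallest is 4 mismatches, between Smp292 and Smp39; p = 4/21 = 0.190.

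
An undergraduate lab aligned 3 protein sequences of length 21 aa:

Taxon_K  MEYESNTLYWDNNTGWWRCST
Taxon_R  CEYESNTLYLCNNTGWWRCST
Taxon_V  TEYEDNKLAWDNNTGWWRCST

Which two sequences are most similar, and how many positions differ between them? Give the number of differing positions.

Pairwise Hamming distances:
  Taxon_K vs Taxon_R: 3
  Taxon_K vs Taxon_V: 4
  Taxon_R vs Taxon_V: 6
The smallest is 3, between Taxon_K and Taxon_R.

3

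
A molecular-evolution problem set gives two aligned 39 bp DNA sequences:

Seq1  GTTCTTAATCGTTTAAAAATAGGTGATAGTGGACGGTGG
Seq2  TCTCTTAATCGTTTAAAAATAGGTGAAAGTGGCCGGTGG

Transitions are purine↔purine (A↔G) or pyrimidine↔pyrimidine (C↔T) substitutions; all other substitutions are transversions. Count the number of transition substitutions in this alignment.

Mismatches occur at site 1 (G/T, transversion), site 2 (T/C, transition), site 27 (T/A, transversion), site 33 (A/C, transversion).
Of the 4 differences, 1 transition and 3 transversions, so the answer is 1.

1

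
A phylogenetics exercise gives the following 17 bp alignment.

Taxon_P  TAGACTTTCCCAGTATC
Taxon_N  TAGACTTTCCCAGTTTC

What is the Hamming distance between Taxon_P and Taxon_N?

Differing sites — 15:A/T.
That gives 1 mismatch out of 17 aligned sites, so the Hamming distance is 1.

1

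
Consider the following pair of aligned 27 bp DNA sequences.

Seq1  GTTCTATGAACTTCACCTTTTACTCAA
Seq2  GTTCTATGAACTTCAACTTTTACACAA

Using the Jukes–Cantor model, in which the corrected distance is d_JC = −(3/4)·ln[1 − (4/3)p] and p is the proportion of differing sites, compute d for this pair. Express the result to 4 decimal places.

The sequences differ at positions 16 (C/A), 24 (T/A).
p = 2/27 = 0.074074.
d = −0.75 · ln(1 − (4/3)·0.074074) = −0.75 · ln(0.901235) = −0.75 · (-0.103989) = 0.0780.

0.0780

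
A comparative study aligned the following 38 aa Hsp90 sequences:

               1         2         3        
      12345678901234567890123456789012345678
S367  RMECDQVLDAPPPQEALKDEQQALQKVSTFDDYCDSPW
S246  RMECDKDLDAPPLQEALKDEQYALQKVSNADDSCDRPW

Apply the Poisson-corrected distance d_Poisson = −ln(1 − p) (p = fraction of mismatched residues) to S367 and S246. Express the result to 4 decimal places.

0.2364

Mismatches occur at site 6 (Q/K), site 7 (V/D), site 13 (P/L), site 22 (Q/Y), site 29 (T/N), site 30 (F/A), site 33 (Y/S), site 36 (S/R).
p = 8/38 = 0.210526.
d = −ln(1 − 0.210526) = −ln(0.789474) = 0.2364.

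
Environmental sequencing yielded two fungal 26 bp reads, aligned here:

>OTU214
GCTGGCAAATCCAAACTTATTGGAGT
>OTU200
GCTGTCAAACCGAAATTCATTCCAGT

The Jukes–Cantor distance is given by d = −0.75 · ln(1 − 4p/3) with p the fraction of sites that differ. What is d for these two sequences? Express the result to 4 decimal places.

Mismatches occur at site 5 (G→T), site 10 (T→C), site 12 (C→G), site 16 (C→T), site 18 (T→C), site 22 (G→C), site 23 (G→C).
p = 7/26 = 0.269231.
d = −0.75 · ln(1 − (4/3)·0.269231) = −0.75 · ln(0.641025) = −0.75 · (-0.444687) = 0.3335.

0.3335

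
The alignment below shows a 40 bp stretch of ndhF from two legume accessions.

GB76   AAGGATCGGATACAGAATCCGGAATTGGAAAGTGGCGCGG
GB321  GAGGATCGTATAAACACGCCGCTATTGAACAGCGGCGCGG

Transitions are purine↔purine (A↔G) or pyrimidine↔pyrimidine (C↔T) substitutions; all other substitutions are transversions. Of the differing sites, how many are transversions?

Differing sites — 1:A/G (Ti); 9:G/T (Tv); 13:C/A (Tv); 15:G/C (Tv); 17:A/C (Tv); 18:T/G (Tv); 22:G/C (Tv); 23:A/T (Tv); 28:G/A (Ti); 30:A/C (Tv); 33:T/C (Ti).
Of the 11 differences, 3 transitions and 8 transversions, so the answer is 8.

8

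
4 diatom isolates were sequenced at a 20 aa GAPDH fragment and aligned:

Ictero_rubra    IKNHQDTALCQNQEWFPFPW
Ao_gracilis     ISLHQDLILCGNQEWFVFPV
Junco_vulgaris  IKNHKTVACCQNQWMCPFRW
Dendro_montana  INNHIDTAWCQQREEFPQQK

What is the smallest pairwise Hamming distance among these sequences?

7

Pairwise Hamming distances:
  Ictero_rubra vs Ao_gracilis: 7
  Ictero_rubra vs Junco_vulgaris: 8
  Ictero_rubra vs Dendro_montana: 9
  Ao_gracilis vs Junco_vulgaris: 14
  Ao_gracilis vs Dendro_montana: 14
  Junco_vulgaris vs Dendro_montana: 13
The smallest is 7, between Ictero_rubra and Ao_gracilis.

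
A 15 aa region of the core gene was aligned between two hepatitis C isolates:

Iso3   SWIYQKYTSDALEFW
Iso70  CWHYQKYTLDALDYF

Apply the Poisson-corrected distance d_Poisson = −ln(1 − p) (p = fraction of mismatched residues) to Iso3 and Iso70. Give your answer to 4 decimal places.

0.5108

The sequences differ at positions 1 (S/C), 3 (I/H), 9 (S/L), 13 (E/D), 14 (F/Y), 15 (W/F).
p = 6/15 = 0.400000.
d = −ln(1 − 0.400000) = −ln(0.600000) = 0.5108.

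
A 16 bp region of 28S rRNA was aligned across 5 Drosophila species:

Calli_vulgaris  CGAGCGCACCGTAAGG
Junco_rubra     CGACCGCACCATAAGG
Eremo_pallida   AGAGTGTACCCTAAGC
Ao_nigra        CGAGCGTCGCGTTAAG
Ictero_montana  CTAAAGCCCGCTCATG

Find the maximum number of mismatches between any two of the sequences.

Pairwise Hamming distances:
  Calli_vulgaris vs Junco_rubra: 2
  Calli_vulgaris vs Eremo_pallida: 5
  Calli_vulgaris vs Ao_nigra: 5
  Calli_vulgaris vs Ictero_montana: 8
  Junco_rubra vs Eremo_pallida: 6
  Junco_rubra vs Ao_nigra: 7
  Junco_rubra vs Ictero_montana: 8
  Eremo_pallida vs Ao_nigra: 8
  Eremo_pallida vs Ictero_montana: 10
  Ao_nigra vs Ictero_montana: 9
The largest is 10, between Eremo_pallida and Ictero_montana.

10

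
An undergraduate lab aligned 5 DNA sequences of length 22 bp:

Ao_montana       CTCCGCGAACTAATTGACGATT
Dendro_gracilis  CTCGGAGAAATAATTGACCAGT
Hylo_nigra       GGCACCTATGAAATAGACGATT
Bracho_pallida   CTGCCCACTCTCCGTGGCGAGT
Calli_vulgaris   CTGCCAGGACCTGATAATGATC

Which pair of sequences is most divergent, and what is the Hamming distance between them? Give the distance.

17

Pairwise Hamming distances:
  Ao_montana vs Dendro_gracilis: 5
  Ao_montana vs Hylo_nigra: 9
  Ao_montana vs Bracho_pallida: 10
  Ao_montana vs Calli_vulgaris: 11
  Dendro_gracilis vs Hylo_nigra: 12
  Dendro_gracilis vs Bracho_pallida: 13
  Dendro_gracilis vs Calli_vulgaris: 14
  Hylo_nigra vs Bracho_pallida: 14
  Hylo_nigra vs Calli_vulgaris: 17
  Bracho_pallida vs Calli_vulgaris: 13
The largest is 17, between Hylo_nigra and Calli_vulgaris.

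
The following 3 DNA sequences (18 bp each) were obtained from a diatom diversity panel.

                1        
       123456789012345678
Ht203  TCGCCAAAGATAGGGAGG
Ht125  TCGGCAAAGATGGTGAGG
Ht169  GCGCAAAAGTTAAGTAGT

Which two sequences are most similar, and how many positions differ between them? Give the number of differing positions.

Pairwise Hamming distances:
  Ht203 vs Ht125: 3
  Ht203 vs Ht169: 6
  Ht125 vs Ht169: 9
The smallest is 3, between Ht203 and Ht125.

3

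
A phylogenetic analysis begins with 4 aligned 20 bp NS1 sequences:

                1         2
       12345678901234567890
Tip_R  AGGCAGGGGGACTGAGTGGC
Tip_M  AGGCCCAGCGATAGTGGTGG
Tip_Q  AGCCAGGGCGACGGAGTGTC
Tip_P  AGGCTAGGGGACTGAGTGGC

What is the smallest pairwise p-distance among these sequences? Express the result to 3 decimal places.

0.100

Pairwise Hamming distances:
  Tip_R vs Tip_M: 10
  Tip_R vs Tip_Q: 4
  Tip_R vs Tip_P: 2
  Tip_M vs Tip_Q: 11
  Tip_M vs Tip_P: 10
  Tip_Q vs Tip_P: 6
The smallest is 2 mismatches, between Tip_R and Tip_P; p = 2/20 = 0.100.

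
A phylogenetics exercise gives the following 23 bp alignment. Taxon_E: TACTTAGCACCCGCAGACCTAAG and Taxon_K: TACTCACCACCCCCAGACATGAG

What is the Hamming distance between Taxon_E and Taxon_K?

5

Differing sites — 5:T/C; 7:G/C; 13:G/C; 19:C/A; 21:A/G.
That gives 5 mismatches out of 23 aligned sites, so the Hamming distance is 5.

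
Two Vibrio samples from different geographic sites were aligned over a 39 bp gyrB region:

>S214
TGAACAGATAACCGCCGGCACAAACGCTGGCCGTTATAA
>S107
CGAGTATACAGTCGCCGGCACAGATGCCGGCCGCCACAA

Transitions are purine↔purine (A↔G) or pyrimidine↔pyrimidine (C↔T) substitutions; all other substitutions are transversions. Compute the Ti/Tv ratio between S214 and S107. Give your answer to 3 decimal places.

The sequences differ at positions 1 (T/C, transition), 4 (A/G, transition), 5 (C/T, transition), 7 (G/T, transversion), 9 (T/C, transition), 11 (A/G, transition), 12 (C/T, transition), 23 (A/G, transition), 25 (C/T, transition), 28 (T/C, transition), 34 (T/C, transition), 35 (T/C, transition), 37 (T/C, transition).
Of the 13 differences, 12 transitions and 1 transversion, so Ti/Tv = 12/1 = 12.000.

12.000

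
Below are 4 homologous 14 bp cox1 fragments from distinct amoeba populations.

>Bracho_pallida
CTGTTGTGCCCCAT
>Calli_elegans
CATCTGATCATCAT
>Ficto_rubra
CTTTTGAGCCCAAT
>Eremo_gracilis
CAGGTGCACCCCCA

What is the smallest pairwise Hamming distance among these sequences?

Pairwise Hamming distances:
  Bracho_pallida vs Calli_elegans: 7
  Bracho_pallida vs Ficto_rubra: 3
  Bracho_pallida vs Eremo_gracilis: 6
  Calli_elegans vs Ficto_rubra: 6
  Calli_elegans vs Eremo_gracilis: 8
  Ficto_rubra vs Eremo_gracilis: 8
The smallest is 3, between Bracho_pallida and Ficto_rubra.

3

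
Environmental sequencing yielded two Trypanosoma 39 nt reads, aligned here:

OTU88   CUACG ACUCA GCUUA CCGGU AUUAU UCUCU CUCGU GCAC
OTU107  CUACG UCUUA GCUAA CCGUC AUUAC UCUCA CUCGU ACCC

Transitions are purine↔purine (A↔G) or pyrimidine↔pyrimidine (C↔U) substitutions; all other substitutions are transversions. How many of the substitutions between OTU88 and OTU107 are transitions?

Differing sites — 6:A/U (Tv); 9:C/U (Ti); 14:U/A (Tv); 19:G/U (Tv); 20:U/C (Ti); 25:U/C (Ti); 30:U/A (Tv); 36:G/A (Ti); 38:A/C (Tv).
Of the 9 differences, 4 transitions and 5 transversions, so the answer is 4.

4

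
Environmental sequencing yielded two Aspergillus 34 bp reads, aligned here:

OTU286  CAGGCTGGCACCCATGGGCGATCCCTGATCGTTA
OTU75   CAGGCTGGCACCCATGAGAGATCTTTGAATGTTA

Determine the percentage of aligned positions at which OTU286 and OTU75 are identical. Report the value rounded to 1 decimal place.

82.4%

Differing sites — 17:G/A; 19:C/A; 24:C/T; 25:C/T; 29:T/A; 30:C/T.
28 of the 34 sites match, so the percent identity is 28/34 × 100 = 82.4%.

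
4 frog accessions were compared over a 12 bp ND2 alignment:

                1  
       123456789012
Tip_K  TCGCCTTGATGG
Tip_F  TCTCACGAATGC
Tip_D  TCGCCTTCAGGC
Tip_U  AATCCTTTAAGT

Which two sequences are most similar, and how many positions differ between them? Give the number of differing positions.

Pairwise Hamming distances:
  Tip_K vs Tip_F: 6
  Tip_K vs Tip_D: 3
  Tip_K vs Tip_U: 6
  Tip_F vs Tip_D: 6
  Tip_F vs Tip_U: 8
  Tip_D vs Tip_U: 6
The smallest is 3, between Tip_K and Tip_D.

3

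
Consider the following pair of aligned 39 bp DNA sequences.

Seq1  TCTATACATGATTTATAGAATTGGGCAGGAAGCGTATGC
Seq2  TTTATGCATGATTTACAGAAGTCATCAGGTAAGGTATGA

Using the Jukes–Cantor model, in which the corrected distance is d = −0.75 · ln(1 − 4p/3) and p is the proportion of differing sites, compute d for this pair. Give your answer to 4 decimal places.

0.3538

Mismatches occur at site 2 (C↔T), site 6 (A↔G), site 16 (T↔C), site 21 (T↔G), site 23 (G↔C), site 24 (G↔A), site 25 (G↔T), site 30 (A↔T), site 32 (G↔A), site 33 (C↔G), site 39 (C↔A).
p = 11/39 = 0.282051.
d = −0.75 · ln(1 − (4/3)·0.282051) = −0.75 · ln(0.623932) = −0.75 · (-0.471714) = 0.3538.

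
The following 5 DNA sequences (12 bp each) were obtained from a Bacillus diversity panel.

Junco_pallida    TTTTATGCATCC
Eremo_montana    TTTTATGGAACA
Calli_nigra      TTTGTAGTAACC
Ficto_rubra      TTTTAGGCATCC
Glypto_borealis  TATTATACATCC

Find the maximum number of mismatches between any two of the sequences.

Pairwise Hamming distances:
  Junco_pallida vs Eremo_montana: 3
  Junco_pallida vs Calli_nigra: 5
  Junco_pallida vs Ficto_rubra: 1
  Junco_pallida vs Glypto_borealis: 2
  Eremo_montana vs Calli_nigra: 5
  Eremo_montana vs Ficto_rubra: 4
  Eremo_montana vs Glypto_borealis: 5
  Calli_nigra vs Ficto_rubra: 5
  Calli_nigra vs Glypto_borealis: 7
  Ficto_rubra vs Glypto_borealis: 3
The largest is 7, between Calli_nigra and Glypto_borealis.

7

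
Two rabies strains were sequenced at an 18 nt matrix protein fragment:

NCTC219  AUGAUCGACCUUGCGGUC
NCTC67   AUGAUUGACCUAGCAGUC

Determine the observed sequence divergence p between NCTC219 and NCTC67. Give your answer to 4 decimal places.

Differing sites — 6:C/U; 12:U/A; 15:G/A.
There are 3 differences over 18 sites, so p = 3/18 = 0.1667.

0.1667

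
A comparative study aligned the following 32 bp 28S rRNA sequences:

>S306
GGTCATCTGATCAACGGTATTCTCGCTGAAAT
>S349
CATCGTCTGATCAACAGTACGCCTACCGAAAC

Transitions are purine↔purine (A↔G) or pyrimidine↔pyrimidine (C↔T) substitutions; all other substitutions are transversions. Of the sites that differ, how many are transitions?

The sequences differ at positions 1 (G/C, transversion), 2 (G/A, transition), 5 (A/G, transition), 16 (G/A, transition), 20 (T/C, transition), 21 (T/G, transversion), 23 (T/C, transition), 24 (C/T, transition), 25 (G/A, transition), 27 (T/C, transition), 32 (T/C, transition).
Of the 11 differences, 9 transitions and 2 transversions, so the answer is 9.

9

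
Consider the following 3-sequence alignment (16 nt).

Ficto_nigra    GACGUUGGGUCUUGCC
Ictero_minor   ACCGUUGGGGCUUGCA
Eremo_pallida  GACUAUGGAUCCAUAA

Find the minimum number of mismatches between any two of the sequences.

4

Pairwise Hamming distances:
  Ficto_nigra vs Ictero_minor: 4
  Ficto_nigra vs Eremo_pallida: 8
  Ictero_minor vs Eremo_pallida: 10
The smallest is 4, between Ficto_nigra and Ictero_minor.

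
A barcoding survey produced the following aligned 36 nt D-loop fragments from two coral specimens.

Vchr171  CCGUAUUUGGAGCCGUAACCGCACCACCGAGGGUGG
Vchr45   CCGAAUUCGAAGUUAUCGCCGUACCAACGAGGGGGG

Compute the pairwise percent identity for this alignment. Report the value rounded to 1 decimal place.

69.4%

Differing sites — 4:U/A; 8:U/C; 10:G/A; 13:C/U; 14:C/U; 15:G/A; 17:A/C; 18:A/G; 22:C/U; 27:C/A; 34:U/G.
25 of the 36 sites match, so the percent identity is 25/36 × 100 = 69.4%.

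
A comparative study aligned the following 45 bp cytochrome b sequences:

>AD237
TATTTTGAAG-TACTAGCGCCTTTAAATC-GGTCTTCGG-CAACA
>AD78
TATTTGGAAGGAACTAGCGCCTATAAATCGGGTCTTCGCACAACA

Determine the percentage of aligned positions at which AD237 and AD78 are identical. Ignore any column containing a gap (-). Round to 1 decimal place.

Excluding the 3 gap columns leaves 42 comparable sites.
Differing sites — 6:T/G; 12:T/A; 23:T/A; 39:G/C.
38 of the 42 comparable sites match, so the percent identity is 38/42 × 100 = 90.5%.

90.5%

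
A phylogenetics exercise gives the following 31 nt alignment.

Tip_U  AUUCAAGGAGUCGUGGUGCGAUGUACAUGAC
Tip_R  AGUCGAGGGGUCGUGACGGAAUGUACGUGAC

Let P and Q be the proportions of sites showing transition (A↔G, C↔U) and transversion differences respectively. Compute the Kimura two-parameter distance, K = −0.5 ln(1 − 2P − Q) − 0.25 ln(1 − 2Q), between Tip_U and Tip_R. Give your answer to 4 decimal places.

0.3349

The sequences differ at positions 2 (U/G, transversion), 5 (A/G, transition), 9 (A/G, transition), 16 (G/A, transition), 17 (U/C, transition), 19 (C/G, transversion), 20 (G/A, transition), 27 (A/G, transition).
Of the 8 differences, 6 transitions and 2 transversions over 31 sites: P = 6/31 = 0.193548, Q = 2/31 = 0.064516.
d = −0.5·ln(0.548388) − 0.25·ln(0.870968) = −0.5·(-0.600772) − 0.25·(-0.138150) = 0.3349.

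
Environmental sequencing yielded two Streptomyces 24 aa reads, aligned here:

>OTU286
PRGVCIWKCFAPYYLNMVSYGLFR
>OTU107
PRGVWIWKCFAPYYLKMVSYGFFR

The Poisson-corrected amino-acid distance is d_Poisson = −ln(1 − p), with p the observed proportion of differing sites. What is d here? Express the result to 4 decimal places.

Differing sites — 5:C/W; 16:N/K; 22:L/F.
p = 3/24 = 0.125000.
d = −ln(1 − 0.125000) = −ln(0.875000) = 0.1335.

0.1335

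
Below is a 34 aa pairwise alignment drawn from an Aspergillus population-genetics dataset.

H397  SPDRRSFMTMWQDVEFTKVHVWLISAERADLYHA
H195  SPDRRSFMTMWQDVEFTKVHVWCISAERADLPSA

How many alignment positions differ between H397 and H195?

3

Mismatches occur at site 23 (L↔C), site 32 (Y↔P), site 33 (H↔S).
That gives 3 mismatches out of 34 aligned sites, so the Hamming distance is 3.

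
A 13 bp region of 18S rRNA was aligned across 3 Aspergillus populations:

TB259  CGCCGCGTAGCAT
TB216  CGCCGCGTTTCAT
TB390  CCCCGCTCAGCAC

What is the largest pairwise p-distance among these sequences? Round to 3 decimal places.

Pairwise Hamming distances:
  TB259 vs TB216: 2
  TB259 vs TB390: 4
  TB216 vs TB390: 6
The largest is 6 mismatches, between TB216 and TB390; p = 6/13 = 0.462.

0.462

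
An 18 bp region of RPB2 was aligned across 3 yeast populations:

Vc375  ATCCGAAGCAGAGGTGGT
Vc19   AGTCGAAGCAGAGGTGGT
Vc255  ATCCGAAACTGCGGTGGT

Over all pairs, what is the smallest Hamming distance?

Pairwise Hamming distances:
  Vc375 vs Vc19: 2
  Vc375 vs Vc255: 3
  Vc19 vs Vc255: 5
The smallest is 2, between Vc375 and Vc19.

2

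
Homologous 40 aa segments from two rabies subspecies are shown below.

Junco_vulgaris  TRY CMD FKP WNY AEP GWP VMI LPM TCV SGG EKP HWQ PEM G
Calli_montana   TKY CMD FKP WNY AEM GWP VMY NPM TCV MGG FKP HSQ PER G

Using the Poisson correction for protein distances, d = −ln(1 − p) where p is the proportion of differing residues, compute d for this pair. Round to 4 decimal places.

0.2231

The sequences differ at positions 2 (R/K), 15 (P/M), 21 (I/Y), 22 (L/N), 28 (S/M), 31 (E/F), 35 (W/S), 39 (M/R).
p = 8/40 = 0.200000.
d = −ln(1 − 0.200000) = −ln(0.800000) = 0.2231.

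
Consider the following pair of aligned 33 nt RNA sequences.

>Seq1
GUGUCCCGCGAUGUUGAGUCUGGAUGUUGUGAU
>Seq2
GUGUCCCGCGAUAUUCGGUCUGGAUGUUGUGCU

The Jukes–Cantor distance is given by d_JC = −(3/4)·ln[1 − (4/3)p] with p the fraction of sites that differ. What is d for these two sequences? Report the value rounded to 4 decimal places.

0.1322

Differing sites — 13:G/A; 16:G/C; 17:A/G; 32:A/C.
p = 4/33 = 0.121212.
d = −0.75 · ln(1 − (4/3)·0.121212) = −0.75 · ln(0.838384) = −0.75 · (-0.176279) = 0.1322.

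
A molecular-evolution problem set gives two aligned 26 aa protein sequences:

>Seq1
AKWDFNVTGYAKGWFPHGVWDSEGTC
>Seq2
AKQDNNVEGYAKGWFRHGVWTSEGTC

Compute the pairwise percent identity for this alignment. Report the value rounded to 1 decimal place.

80.8%

Differing sites — 3:W/Q; 5:F/N; 8:T/E; 16:P/R; 21:D/T.
21 of the 26 sites match, so the percent identity is 21/26 × 100 = 80.8%.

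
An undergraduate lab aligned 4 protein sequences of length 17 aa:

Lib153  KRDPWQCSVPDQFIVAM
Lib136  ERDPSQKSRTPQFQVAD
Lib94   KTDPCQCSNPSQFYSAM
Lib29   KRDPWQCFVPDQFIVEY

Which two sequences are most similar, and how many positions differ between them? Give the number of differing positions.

Pairwise Hamming distances:
  Lib153 vs Lib136: 8
  Lib153 vs Lib94: 6
  Lib153 vs Lib29: 3
  Lib136 vs Lib94: 10
  Lib136 vs Lib29: 10
  Lib94 vs Lib29: 9
The smallest is 3, between Lib153 and Lib29.

3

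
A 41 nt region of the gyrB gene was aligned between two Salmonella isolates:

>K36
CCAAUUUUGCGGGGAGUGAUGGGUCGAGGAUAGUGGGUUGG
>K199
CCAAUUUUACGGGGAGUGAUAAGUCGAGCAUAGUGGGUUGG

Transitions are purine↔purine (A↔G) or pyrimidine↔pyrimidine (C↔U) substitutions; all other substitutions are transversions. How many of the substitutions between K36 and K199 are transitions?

3

Differing sites — 9:G/A (Ti); 21:G/A (Ti); 22:G/A (Ti); 29:G/C (Tv).
Of the 4 differences, 3 transitions and 1 transversion, so the answer is 3.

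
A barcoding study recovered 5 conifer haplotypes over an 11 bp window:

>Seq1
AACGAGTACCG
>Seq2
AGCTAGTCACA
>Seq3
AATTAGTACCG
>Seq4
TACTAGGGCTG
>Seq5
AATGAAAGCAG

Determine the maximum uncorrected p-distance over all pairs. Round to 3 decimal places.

Pairwise Hamming distances:
  Seq1 vs Seq2: 5
  Seq1 vs Seq3: 2
  Seq1 vs Seq4: 5
  Seq1 vs Seq5: 5
  Seq2 vs Seq3: 5
  Seq2 vs Seq4: 7
  Seq2 vs Seq5: 9
  Seq3 vs Seq4: 5
  Seq3 vs Seq5: 5
  Seq4 vs Seq5: 6
The largest is 9 mismatches, between Seq2 and Seq5; p = 9/11 = 0.818.

0.818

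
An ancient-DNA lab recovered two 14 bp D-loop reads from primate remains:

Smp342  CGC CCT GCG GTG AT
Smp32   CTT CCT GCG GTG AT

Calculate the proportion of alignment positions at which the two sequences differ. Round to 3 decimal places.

0.143

The sequences differ at positions 2 (G/T), 3 (C/T).
There are 2 differences over 14 sites, so p = 2/14 = 0.143.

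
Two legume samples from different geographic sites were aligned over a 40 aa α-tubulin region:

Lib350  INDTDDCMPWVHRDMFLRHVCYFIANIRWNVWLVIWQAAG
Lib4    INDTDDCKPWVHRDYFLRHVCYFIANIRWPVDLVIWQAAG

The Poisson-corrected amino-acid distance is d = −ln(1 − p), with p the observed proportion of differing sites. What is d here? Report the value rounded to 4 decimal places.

0.1054

Mismatches occur at site 8 (M→K), site 15 (M→Y), site 30 (N→P), site 32 (W→D).
p = 4/40 = 0.100000.
d = −ln(1 − 0.100000) = −ln(0.900000) = 0.1054.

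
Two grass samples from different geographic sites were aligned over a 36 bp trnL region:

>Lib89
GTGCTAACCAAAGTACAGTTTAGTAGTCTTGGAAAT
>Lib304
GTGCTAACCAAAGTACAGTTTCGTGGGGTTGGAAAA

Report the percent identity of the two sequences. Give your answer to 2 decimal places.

86.11%

Differing sites — 22:A/C; 25:A/G; 27:T/G; 28:C/G; 36:T/A.
31 of the 36 sites match, so the percent identity is 31/36 × 100 = 86.11%.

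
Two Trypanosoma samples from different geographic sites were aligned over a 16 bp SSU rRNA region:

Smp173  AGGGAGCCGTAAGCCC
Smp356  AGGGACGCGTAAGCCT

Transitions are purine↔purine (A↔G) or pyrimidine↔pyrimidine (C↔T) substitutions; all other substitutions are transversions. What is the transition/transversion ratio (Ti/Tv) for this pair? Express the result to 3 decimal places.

0.500

The sequences differ at positions 6 (G/C, transversion), 7 (C/G, transversion), 16 (C/T, transition).
Of the 3 differences, 1 transition and 2 transversions, so Ti/Tv = 1/2 = 0.500.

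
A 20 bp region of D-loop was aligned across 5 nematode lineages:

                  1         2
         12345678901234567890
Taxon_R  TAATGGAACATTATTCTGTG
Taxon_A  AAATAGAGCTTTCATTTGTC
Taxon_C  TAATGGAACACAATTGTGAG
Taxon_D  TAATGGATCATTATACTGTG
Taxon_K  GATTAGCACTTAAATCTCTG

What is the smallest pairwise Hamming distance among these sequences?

Pairwise Hamming distances:
  Taxon_R vs Taxon_A: 8
  Taxon_R vs Taxon_C: 4
  Taxon_R vs Taxon_D: 2
  Taxon_R vs Taxon_K: 8
  Taxon_A vs Taxon_C: 11
  Taxon_A vs Taxon_D: 9
  Taxon_A vs Taxon_K: 9
  Taxon_C vs Taxon_D: 6
  Taxon_C vs Taxon_K: 10
  Taxon_D vs Taxon_K: 10
The smallest is 2, between Taxon_R and Taxon_D.

2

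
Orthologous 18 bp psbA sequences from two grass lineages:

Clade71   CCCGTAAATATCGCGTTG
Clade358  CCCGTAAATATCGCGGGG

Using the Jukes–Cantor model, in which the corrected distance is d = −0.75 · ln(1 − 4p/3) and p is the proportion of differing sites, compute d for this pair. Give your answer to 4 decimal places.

0.1203

Mismatches occur at site 16 (T→G), site 17 (T→G).
p = 2/18 = 0.111111.
d = −0.75 · ln(1 − (4/3)·0.111111) = −0.75 · ln(0.851852) = −0.75 · (-0.160342) = 0.1203.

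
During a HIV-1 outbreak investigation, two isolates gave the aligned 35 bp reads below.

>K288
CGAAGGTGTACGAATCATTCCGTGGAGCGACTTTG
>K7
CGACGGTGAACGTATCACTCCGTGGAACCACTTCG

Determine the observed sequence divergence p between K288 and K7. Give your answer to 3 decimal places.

0.200

The sequences differ at positions 4 (A/C), 9 (T/A), 13 (A/T), 18 (T/C), 27 (G/A), 29 (G/C), 34 (T/C).
There are 7 differences over 35 sites, so p = 7/35 = 0.200.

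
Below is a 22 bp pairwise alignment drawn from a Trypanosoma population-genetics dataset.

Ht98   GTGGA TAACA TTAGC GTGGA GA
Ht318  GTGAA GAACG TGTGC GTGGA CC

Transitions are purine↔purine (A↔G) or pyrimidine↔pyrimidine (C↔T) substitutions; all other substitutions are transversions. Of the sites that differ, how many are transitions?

Differing sites — 4:G/A (Ti); 6:T/G (Tv); 10:A/G (Ti); 12:T/G (Tv); 13:A/T (Tv); 21:G/C (Tv); 22:A/C (Tv).
Of the 7 differences, 2 transitions and 5 transversions, so the answer is 2.

2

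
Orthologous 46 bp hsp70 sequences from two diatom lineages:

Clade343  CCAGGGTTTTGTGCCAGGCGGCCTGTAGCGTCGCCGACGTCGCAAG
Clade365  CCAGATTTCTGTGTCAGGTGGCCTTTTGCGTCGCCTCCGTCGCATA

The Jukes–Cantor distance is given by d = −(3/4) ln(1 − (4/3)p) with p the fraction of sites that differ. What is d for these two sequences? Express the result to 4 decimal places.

0.2880

The sequences differ at positions 5 (G/A), 6 (G/T), 9 (T/C), 14 (C/T), 19 (C/T), 25 (G/T), 27 (A/T), 36 (G/T), 37 (A/C), 45 (A/T), 46 (G/A).
p = 11/46 = 0.239130.
d = −0.75 · ln(1 − (4/3)·0.239130) = −0.75 · ln(0.681160) = −0.75 · (-0.383958) = 0.2880.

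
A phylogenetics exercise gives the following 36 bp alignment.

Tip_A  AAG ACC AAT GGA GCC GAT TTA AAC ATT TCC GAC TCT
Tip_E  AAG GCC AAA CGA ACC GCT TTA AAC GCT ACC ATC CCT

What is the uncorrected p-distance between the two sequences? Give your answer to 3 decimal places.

0.306

Differing sites — 4:A/G; 9:T/A; 10:G/C; 13:G/A; 17:A/C; 25:A/G; 26:T/C; 28:T/A; 31:G/A; 32:A/T; 34:T/C.
There are 11 differences over 36 sites, so p = 11/36 = 0.306.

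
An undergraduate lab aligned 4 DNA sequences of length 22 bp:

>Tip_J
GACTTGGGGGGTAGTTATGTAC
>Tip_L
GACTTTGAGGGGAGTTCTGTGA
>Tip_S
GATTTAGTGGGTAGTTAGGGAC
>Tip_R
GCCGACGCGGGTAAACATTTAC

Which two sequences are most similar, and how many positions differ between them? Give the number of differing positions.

5

Pairwise Hamming distances:
  Tip_J vs Tip_L: 6
  Tip_J vs Tip_S: 5
  Tip_J vs Tip_R: 9
  Tip_L vs Tip_S: 9
  Tip_L vs Tip_R: 13
  Tip_S vs Tip_R: 12
The smallest is 5, between Tip_J and Tip_S.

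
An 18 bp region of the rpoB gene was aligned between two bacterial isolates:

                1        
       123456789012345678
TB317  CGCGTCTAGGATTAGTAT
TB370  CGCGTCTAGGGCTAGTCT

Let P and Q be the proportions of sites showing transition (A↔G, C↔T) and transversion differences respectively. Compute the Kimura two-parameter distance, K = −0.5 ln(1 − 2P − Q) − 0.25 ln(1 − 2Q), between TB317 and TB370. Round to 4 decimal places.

0.1922

The sequences differ at positions 11 (A/G, transition), 12 (T/C, transition), 17 (A/C, transversion).
Of the 3 differences, 2 transitions and 1 transversion over 18 sites: P = 2/18 = 0.111111, Q = 1/18 = 0.055556.
d = −0.5·ln(0.722222) − 0.25·ln(0.888888) = −0.5·(-0.325423) − 0.25·(-0.117784) = 0.1922.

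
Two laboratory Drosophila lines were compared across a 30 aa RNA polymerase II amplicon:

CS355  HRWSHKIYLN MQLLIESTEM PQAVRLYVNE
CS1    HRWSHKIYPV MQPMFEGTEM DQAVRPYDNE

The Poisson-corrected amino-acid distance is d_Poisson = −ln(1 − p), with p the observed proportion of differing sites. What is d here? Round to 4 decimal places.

0.3567

Mismatches occur at site 9 (L/P), site 10 (N/V), site 13 (L/P), site 14 (L/M), site 15 (I/F), site 17 (S/G), site 21 (P/D), site 26 (L/P), site 28 (V/D).
p = 9/30 = 0.300000.
d = −ln(1 − 0.300000) = −ln(0.700000) = 0.3567.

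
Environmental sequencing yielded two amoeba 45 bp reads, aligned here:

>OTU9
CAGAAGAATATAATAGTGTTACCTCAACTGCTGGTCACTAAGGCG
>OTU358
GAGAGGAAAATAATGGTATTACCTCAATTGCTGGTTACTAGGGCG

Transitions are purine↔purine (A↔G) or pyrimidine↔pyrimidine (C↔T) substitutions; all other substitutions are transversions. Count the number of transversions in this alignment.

Differing sites — 1:C/G (Tv); 5:A/G (Ti); 9:T/A (Tv); 15:A/G (Ti); 18:G/A (Ti); 28:C/T (Ti); 36:C/T (Ti); 41:A/G (Ti).
Of the 8 differences, 6 transitions and 2 transversions, so the answer is 2.

2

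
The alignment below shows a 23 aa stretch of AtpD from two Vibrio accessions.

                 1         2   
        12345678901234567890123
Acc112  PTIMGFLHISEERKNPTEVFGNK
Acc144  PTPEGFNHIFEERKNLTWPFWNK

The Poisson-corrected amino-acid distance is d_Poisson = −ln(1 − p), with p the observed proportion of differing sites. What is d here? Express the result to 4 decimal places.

0.4274

The sequences differ at positions 3 (I/P), 4 (M/E), 7 (L/N), 10 (S/F), 16 (P/L), 18 (E/W), 19 (V/P), 21 (G/W).
p = 8/23 = 0.347826.
d = −ln(1 − 0.347826) = −ln(0.652174) = 0.4274.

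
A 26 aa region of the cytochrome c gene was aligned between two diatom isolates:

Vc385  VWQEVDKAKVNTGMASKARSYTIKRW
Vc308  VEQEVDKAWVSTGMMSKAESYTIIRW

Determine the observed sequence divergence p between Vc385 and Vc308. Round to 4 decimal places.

0.2308

Mismatches occur at site 2 (W/E), site 9 (K/W), site 11 (N/S), site 15 (A/M), site 19 (R/E), site 24 (K/I).
There are 6 differences over 26 sites, so p = 6/26 = 0.2308.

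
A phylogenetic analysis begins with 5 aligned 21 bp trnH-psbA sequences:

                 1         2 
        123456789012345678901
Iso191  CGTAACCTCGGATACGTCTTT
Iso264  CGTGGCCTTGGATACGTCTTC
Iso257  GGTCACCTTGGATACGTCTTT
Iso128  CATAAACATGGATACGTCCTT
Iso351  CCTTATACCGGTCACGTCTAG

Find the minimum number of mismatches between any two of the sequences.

Pairwise Hamming distances:
  Iso191 vs Iso264: 4
  Iso191 vs Iso257: 3
  Iso191 vs Iso128: 5
  Iso191 vs Iso351: 9
  Iso264 vs Iso257: 4
  Iso264 vs Iso128: 7
  Iso264 vs Iso351: 11
  Iso257 vs Iso128: 6
  Iso257 vs Iso351: 11
  Iso128 vs Iso351: 11
The smallest is 3, between Iso191 and Iso257.

3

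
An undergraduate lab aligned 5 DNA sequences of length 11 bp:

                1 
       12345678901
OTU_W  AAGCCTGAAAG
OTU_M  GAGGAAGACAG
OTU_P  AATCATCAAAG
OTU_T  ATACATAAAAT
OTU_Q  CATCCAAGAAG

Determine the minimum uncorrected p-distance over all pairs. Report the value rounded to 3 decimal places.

Pairwise Hamming distances:
  OTU_W vs OTU_M: 5
  OTU_W vs OTU_P: 3
  OTU_W vs OTU_T: 5
  OTU_W vs OTU_Q: 5
  OTU_M vs OTU_P: 6
  OTU_M vs OTU_T: 8
  OTU_M vs OTU_Q: 7
  OTU_P vs OTU_T: 4
  OTU_P vs OTU_Q: 5
  OTU_T vs OTU_Q: 7
The smallest is 3 mismatches, between OTU_W and OTU_P; p = 3/11 = 0.273.

0.273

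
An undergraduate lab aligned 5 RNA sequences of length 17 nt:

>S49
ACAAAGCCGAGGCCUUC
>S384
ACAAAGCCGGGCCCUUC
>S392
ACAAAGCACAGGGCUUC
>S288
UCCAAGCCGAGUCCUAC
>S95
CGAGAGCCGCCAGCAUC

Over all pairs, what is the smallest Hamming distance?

2

Pairwise Hamming distances:
  S49 vs S384: 2
  S49 vs S392: 3
  S49 vs S288: 4
  S49 vs S95: 8
  S384 vs S392: 5
  S384 vs S288: 5
  S384 vs S95: 8
  S392 vs S288: 7
  S392 vs S95: 9
  S288 vs S95: 10
The smallest is 2, between S49 and S384.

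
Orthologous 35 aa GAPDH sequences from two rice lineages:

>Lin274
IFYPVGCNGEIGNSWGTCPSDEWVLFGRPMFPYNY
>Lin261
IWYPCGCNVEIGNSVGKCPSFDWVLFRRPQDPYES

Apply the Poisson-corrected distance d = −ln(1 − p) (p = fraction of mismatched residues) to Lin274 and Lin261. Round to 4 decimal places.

0.4199

Differing sites — 2:F/W; 5:V/C; 9:G/V; 15:W/V; 17:T/K; 21:D/F; 22:E/D; 27:G/R; 30:M/Q; 31:F/D; 34:N/E; 35:Y/S.
p = 12/35 = 0.342857.
d = −ln(1 − 0.342857) = −ln(0.657143) = 0.4199.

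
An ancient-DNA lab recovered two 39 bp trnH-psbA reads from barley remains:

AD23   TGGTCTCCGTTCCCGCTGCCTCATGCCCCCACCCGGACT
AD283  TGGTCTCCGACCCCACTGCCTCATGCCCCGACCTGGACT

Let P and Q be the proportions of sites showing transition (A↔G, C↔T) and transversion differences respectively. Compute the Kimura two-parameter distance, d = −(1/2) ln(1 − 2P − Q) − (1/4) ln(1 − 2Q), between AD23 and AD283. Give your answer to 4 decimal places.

0.1418

Mismatches occur at site 10 (T↔A, transversion), site 11 (T↔C, transition), site 15 (G↔A, transition), site 30 (C↔G, transversion), site 34 (C↔T, transition).
Of the 5 differences, 3 transitions and 2 transversions over 39 sites: P = 3/39 = 0.076923, Q = 2/39 = 0.051282.
d = −0.5·ln(0.794872) − 0.25·ln(0.897436) = −0.5·(-0.229574) − 0.25·(-0.108213) = 0.1418.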